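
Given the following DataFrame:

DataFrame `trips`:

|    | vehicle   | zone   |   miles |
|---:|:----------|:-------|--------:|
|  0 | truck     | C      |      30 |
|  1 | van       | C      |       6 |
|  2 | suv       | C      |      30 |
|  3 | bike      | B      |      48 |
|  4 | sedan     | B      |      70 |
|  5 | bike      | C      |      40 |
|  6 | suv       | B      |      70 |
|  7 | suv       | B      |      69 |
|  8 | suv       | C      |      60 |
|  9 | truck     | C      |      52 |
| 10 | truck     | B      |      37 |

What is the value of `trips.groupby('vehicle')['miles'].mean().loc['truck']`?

group by vehicle, mean of miles:
vehicle
bike     44.000000
sedan    70.000000
suv      57.250000
truck    39.666667
van       6.000000
Name: miles, dtype: float64

39.6666666667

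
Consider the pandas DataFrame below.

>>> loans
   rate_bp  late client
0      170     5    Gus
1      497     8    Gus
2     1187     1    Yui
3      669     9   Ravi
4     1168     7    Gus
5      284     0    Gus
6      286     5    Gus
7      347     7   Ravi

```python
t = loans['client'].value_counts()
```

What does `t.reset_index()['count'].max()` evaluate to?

value_counts of client:
client
Gus     5
Ravi    2
Yui     1
Name: count, dtype: int64
reset_index():
  client  count
0    Gus      5
1   Ravi      2
2    Yui      1
Hence 5.

5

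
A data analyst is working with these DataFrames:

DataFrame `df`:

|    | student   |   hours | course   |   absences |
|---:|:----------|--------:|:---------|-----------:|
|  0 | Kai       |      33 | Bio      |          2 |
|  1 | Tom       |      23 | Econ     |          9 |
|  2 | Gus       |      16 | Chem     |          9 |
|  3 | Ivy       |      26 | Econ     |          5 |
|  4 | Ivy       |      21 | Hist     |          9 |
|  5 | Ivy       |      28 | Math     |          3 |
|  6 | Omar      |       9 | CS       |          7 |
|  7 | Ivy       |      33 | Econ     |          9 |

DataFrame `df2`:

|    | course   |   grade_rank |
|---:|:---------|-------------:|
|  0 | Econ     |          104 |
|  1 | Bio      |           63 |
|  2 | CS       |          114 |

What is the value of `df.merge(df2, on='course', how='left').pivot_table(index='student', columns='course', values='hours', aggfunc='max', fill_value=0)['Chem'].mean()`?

merge on 'course' (how='left') → 8 rows:
  student  hours course  absences  grade_rank
0     Kai     33    Bio         2        63.0
1     Tom     23   Econ         9       104.0
2     Gus     16   Chem         9         NaN
3     Ivy     26   Econ         5       104.0
4     Ivy     21   Hist         9         NaN
5     Ivy     28   Math         3         NaN
6    Omar      9     CS         7       114.0
7     Ivy     33   Econ         9       104.0
pivot: rows=student, cols=course, max(hours):
course   Bio  CS  Chem  Econ  Hist  Math
student                                 
Gus        0   0    16     0     0     0
Ivy        0   0     0    33    21    28
Kai       33   0     0     0     0     0
Omar       0   9     0     0     0     0
Tom        0   0     0    23     0     0
mean of column 'Chem' → 3.2

3.2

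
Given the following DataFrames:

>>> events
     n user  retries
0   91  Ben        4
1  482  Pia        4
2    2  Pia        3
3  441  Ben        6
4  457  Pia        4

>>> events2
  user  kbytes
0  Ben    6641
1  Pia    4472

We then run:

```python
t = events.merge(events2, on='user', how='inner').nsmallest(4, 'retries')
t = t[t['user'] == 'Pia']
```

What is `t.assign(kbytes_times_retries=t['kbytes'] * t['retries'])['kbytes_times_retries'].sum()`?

49192

merge on 'user' (how='inner') → 5 rows:
     n user  retries  kbytes
0   91  Ben        4    6641
1  482  Pia        4    4472
2    2  Pia        3    4472
3  441  Ben        6    6641
4  457  Pia        4    4472
take 4 rows with smallest retries:
     n user  retries  kbytes
2    2  Pia        3    4472
0   91  Ben        4    6641
1  482  Pia        4    4472
4  457  Pia        4    4472
filter rows where user == 'Pia':
     n user  retries  kbytes
2    2  Pia        3    4472
1  482  Pia        4    4472
4  457  Pia        4    4472
add column kbytes_times_retries = t['kbytes'] * t['retries']:
     n user  retries  kbytes  kbytes_times_retries
2    2  Pia        3    4472                 13416
1  482  Pia        4    4472                 17888
4  457  Pia        4    4472                 17888
The sum of column 'kbytes_times_retries' is 49192.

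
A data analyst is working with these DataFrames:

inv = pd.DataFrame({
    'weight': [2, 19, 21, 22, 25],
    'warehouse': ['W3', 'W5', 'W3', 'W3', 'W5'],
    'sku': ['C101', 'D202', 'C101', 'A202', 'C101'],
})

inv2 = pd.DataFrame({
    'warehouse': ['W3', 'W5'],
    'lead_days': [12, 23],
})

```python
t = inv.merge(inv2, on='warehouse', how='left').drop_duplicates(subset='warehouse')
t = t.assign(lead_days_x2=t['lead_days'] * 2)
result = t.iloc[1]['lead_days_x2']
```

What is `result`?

46

merge on 'warehouse' (how='left') → 5 rows:
   weight warehouse   sku  lead_days
0       2        W3  C101         12
1      19        W5  D202         23
2      21        W3  C101         12
3      22        W3  A202         12
4      25        W5  C101         23
drop duplicate warehouse (keep=first):
   weight warehouse   sku  lead_days
0       2        W3  C101         12
1      19        W5  D202         23
add column lead_days_x2 = t['lead_days'] * 2:
   weight warehouse   sku  lead_days  lead_days_x2
0       2        W3  C101         12            24
1      19        W5  D202         23            46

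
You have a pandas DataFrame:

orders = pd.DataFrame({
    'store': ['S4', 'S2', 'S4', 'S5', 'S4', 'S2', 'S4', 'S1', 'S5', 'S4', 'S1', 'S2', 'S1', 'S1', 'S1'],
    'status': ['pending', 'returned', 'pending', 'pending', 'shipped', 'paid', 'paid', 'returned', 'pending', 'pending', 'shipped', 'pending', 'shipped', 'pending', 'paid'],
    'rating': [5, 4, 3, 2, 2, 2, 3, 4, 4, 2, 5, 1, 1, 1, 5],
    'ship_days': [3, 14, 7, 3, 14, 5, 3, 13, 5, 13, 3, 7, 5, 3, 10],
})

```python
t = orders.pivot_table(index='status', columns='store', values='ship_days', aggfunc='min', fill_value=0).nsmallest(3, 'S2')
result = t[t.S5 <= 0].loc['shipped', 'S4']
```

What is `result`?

14

pivot: rows=status, cols=store, min(ship_days):
store     S1  S2  S4  S5
status                  
paid      10   5   3   0
pending    3   7   3   3
returned  13  14   0   0
shipped    3   0  14   0
take 3 rows with smallest S2:
store    S1  S2  S4  S5
status                 
shipped   3   0  14   0
paid     10   5   3   0
pending   3   7   3   3
filter rows where S5 <= 0:
store    S1  S2  S4  S5
status                 
shipped   3   0  14   0
paid     10   5   3   0
The value at row 'shipped', column 'S4' is 14.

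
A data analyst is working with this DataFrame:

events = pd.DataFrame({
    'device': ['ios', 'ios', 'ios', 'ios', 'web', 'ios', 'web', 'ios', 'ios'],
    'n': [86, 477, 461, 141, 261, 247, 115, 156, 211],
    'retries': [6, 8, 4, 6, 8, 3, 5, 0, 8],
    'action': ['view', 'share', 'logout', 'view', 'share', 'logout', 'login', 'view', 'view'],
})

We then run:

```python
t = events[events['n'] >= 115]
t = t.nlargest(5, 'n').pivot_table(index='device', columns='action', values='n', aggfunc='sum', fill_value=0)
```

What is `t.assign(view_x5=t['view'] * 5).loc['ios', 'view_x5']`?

1055

filter rows where n >= 115:
  device    n  retries  action
1    ios  477        8   share
2    ios  461        4  logout
3    ios  141        6    view
4    web  261        8   share
5    ios  247        3  logout
6    web  115        5   login
7    ios  156        0    view
8    ios  211        8    view
take 5 rows with largest n:
  device    n  retries  action
1    ios  477        8   share
2    ios  461        4  logout
4    web  261        8   share
5    ios  247        3  logout
8    ios  211        8    view
pivot: rows=device, cols=action, sum(n):
action  logout  share  view
device                     
ios        708    477   211
web          0    261     0
add column view_x5 = t['view'] * 5:
action  logout  share  view  view_x5
device                              
ios        708    477   211     1055
web          0    261     0        0
Taking the value at row 'ios', column 'view_x5' gives 1055.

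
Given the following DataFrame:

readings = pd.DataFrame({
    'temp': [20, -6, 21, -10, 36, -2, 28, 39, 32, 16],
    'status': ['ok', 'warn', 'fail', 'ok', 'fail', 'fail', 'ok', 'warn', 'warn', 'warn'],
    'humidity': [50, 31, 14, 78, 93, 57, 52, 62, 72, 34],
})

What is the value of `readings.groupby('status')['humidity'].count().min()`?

group by status, count of humidity:
status
fail    3
ok      3
warn    4
Name: humidity, dtype: int64

3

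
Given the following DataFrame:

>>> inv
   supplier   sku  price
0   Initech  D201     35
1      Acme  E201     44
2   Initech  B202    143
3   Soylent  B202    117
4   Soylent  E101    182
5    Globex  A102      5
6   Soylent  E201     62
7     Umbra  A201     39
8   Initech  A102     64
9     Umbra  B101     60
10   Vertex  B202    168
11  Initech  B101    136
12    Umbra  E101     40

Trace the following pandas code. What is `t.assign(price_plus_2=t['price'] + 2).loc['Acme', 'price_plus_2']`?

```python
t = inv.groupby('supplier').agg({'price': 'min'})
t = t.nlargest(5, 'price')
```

group by supplier, min of price:
          price
supplier       
Acme         44
Globex        5
Initech      35
Soylent      62
Umbra        39
Vertex      168
take 5 rows with largest price:
          price
supplier       
Vertex      168
Soylent      62
Acme         44
Umbra        39
Initech      35
add column price_plus_2 = t['price'] + 2:
          price  price_plus_2
supplier                     
Vertex      168           170
Soylent      62            64
Acme         44            46
Umbra        39            41
Initech      35            37

46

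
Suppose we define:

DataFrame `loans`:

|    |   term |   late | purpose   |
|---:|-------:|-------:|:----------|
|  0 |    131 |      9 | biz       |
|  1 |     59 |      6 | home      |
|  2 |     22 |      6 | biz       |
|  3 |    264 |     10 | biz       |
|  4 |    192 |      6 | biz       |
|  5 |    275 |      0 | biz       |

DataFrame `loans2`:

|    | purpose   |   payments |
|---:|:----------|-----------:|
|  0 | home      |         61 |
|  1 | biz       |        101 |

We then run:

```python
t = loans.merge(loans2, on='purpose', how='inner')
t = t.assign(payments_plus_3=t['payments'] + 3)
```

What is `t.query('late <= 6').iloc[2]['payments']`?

merge on 'purpose' (how='inner') → 6 rows:
   term  late purpose  payments
0   131     9     biz       101
1    59     6    home        61
2    22     6     biz       101
3   264    10     biz       101
4   192     6     biz       101
5   275     0     biz       101
add column payments_plus_3 = t['payments'] + 3:
   term  late purpose  payments  payments_plus_3
0   131     9     biz       101              104
1    59     6    home        61               64
2    22     6     biz       101              104
3   264    10     biz       101              104
4   192     6     biz       101              104
5   275     0     biz       101              104
filter rows where late <= 6:
   term  late purpose  payments  payments_plus_3
1    59     6    home        61               64
2    22     6     biz       101              104
4   192     6     biz       101              104
5   275     0     biz       101              104
value at position 2, column 'payments' → 101

101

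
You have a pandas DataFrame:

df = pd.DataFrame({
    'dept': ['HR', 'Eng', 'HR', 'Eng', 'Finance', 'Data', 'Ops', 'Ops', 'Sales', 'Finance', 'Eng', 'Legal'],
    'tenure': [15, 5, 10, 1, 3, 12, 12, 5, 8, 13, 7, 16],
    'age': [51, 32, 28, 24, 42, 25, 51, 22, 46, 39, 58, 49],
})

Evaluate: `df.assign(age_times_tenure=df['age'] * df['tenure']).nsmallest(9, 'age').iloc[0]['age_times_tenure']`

add column age_times_tenure = df['age'] * df['tenure']:
       dept  tenure  age  age_times_tenure
0        HR      15   51               765
1       Eng       5   32               160
2        HR      10   28               280
3       Eng       1   24                24
4   Finance       3   42               126
5      Data      12   25               300
6       Ops      12   51               612
7       Ops       5   22               110
8     Sales       8   46               368
9   Finance      13   39               507
10      Eng       7   58               406
11    Legal      16   49               784
take 9 rows with smallest age:
       dept  tenure  age  age_times_tenure
7       Ops       5   22               110
3       Eng       1   24                24
5      Data      12   25               300
2        HR      10   28               280
1       Eng       5   32               160
9   Finance      13   39               507
4   Finance       3   42               126
8     Sales       8   46               368
11    Legal      16   49               784
Hence 110.

110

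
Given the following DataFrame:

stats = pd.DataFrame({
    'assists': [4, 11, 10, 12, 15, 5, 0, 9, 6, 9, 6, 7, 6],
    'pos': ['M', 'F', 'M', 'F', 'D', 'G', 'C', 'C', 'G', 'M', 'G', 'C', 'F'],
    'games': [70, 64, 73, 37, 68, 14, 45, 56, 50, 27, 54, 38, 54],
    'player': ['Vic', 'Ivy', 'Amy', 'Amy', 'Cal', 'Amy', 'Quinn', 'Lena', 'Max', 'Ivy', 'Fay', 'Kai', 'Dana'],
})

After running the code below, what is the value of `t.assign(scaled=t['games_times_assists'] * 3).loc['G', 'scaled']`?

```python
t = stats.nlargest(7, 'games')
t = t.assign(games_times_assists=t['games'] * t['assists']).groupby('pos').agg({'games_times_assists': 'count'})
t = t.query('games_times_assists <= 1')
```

take 7 rows with largest games:
    assists pos  games player
2        10   M     73    Amy
0         4   M     70    Vic
4        15   D     68    Cal
1        11   F     64    Ivy
7         9   C     56   Lena
10        6   G     54    Fay
12        6   F     54   Dana
add column games_times_assists = t['games'] * t['assists']:
    assists pos  games player  games_times_assists
2        10   M     73    Amy                  730
0         4   M     70    Vic                  280
4        15   D     68    Cal                 1020
1        11   F     64    Ivy                  704
7         9   C     56   Lena                  504
10        6   G     54    Fay                  324
12        6   F     54   Dana                  324
group by pos, count of games_times_assists:
     games_times_assists
pos                     
C                      1
D                      1
F                      2
G                      1
M                      2
filter rows where games_times_assists <= 1:
     games_times_assists
pos                     
C                      1
D                      1
G                      1
add column scaled = t['games_times_assists'] * 3:
     games_times_assists  scaled
pos                             
C                      1       3
D                      1       3
G                      1       3
The value at row 'G', column 'scaled' is 3.

3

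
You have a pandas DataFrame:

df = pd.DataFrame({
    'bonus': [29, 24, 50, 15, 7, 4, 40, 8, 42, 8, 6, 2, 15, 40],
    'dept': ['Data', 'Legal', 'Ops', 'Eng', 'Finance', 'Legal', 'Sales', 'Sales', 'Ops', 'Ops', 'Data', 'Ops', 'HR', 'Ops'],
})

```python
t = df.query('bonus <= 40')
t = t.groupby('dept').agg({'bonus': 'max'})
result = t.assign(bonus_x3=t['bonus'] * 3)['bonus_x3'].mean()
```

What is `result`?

72.8571428571

filter rows where bonus <= 40:
    bonus     dept
0      29     Data
1      24    Legal
3      15      Eng
4       7  Finance
5       4    Legal
6      40    Sales
7       8    Sales
9       8      Ops
10      6     Data
11      2      Ops
12     15       HR
13     40      Ops
group by dept, max of bonus:
         bonus
dept          
Data        29
Eng         15
Finance      7
HR          15
Legal       24
Ops         40
Sales       40
add column bonus_x3 = t['bonus'] * 3:
         bonus  bonus_x3
dept                    
Data        29        87
Eng         15        45
Finance      7        21
HR          15        45
Legal       24        72
Ops         40       120
Sales       40       120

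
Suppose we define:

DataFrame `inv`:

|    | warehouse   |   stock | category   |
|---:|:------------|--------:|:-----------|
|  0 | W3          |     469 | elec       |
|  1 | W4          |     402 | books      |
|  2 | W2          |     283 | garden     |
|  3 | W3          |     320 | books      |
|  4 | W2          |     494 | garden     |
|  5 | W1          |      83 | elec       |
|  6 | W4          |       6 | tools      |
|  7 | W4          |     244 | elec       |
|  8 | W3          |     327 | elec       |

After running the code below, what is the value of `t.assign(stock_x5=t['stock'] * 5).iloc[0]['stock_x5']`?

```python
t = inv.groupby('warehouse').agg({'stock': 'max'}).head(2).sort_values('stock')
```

group by warehouse, max of stock:
           stock
warehouse       
W1            83
W2           494
W3           469
W4           402
take first 2 rows:
           stock
warehouse       
W1            83
W2           494
sort by stock:
           stock
warehouse       
W1            83
W2           494
add column stock_x5 = t['stock'] * 5:
           stock  stock_x5
warehouse                 
W1            83       415
W2           494      2470
Taking the value at position 0, column 'stock_x5' gives 415.

415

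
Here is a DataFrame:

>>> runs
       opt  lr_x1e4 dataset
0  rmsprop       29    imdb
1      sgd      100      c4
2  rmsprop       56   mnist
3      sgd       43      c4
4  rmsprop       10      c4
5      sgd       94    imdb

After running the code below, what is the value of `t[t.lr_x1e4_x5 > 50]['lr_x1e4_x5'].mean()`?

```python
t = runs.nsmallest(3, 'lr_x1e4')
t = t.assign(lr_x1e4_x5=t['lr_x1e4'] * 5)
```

take 3 rows with smallest lr_x1e4:
       opt  lr_x1e4 dataset
4  rmsprop       10      c4
0  rmsprop       29    imdb
3      sgd       43      c4
add column lr_x1e4_x5 = t['lr_x1e4'] * 5:
       opt  lr_x1e4 dataset  lr_x1e4_x5
4  rmsprop       10      c4          50
0  rmsprop       29    imdb         145
3      sgd       43      c4         215
filter rows where lr_x1e4_x5 > 50:
       opt  lr_x1e4 dataset  lr_x1e4_x5
0  rmsprop       29    imdb         145
3      sgd       43      c4         215

180.0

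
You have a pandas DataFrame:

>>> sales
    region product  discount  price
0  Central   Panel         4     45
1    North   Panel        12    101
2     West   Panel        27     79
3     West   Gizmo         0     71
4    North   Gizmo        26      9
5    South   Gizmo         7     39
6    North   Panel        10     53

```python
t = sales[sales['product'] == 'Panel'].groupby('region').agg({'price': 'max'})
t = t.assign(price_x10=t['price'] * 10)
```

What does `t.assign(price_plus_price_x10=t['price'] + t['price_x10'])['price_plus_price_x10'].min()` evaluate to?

495

filter rows where product == 'Panel':
    region product  discount  price
0  Central   Panel         4     45
1    North   Panel        12    101
2     West   Panel        27     79
6    North   Panel        10     53
group by region, max of price:
         price
region        
Central     45
North      101
West        79
add column price_x10 = t['price'] * 10:
         price  price_x10
region                   
Central     45        450
North      101       1010
West        79        790
add column price_plus_price_x10 = t['price'] + t['price_x10']:
         price  price_x10  price_plus_price_x10
region                                         
Central     45        450                   495
North      101       1010                  1111
West        79        790                   869
So min() = 495.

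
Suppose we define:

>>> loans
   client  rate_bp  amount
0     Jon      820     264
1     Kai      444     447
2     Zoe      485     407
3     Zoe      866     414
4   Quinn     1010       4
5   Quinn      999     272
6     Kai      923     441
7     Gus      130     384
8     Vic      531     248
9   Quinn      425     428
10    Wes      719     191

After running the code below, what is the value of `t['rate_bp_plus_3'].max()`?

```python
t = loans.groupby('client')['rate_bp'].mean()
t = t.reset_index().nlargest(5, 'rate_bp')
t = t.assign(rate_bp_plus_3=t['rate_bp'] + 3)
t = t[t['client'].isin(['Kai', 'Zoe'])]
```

group by client, mean of rate_bp:
client
Gus      130.000000
Jon      820.000000
Kai      683.500000
Quinn    811.333333
Vic      531.000000
Wes      719.000000
Zoe      675.500000
Name: rate_bp, dtype: float64
reset_index():
  client     rate_bp
0    Gus  130.000000
1    Jon  820.000000
2    Kai  683.500000
3  Quinn  811.333333
4    Vic  531.000000
5    Wes  719.000000
6    Zoe  675.500000
take 5 rows with largest rate_bp:
  client     rate_bp
1    Jon  820.000000
3  Quinn  811.333333
5    Wes  719.000000
2    Kai  683.500000
6    Zoe  675.500000
add column rate_bp_plus_3 = t['rate_bp'] + 3:
  client     rate_bp  rate_bp_plus_3
1    Jon  820.000000      823.000000
3  Quinn  811.333333      814.333333
5    Wes  719.000000      722.000000
2    Kai  683.500000      686.500000
6    Zoe  675.500000      678.500000
filter rows where client in ['Kai', 'Zoe']:
  client  rate_bp  rate_bp_plus_3
2    Kai    683.5           686.5
6    Zoe    675.5           678.5

686.5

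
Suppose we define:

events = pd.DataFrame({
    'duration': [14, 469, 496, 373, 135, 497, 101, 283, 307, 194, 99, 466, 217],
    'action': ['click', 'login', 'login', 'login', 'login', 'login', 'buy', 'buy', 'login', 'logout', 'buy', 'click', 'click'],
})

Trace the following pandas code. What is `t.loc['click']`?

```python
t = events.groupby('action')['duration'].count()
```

3

group by action, count of duration:
action
buy       3
click     3
login     6
logout    1
Name: duration, dtype: int64
value at index 'click' → 3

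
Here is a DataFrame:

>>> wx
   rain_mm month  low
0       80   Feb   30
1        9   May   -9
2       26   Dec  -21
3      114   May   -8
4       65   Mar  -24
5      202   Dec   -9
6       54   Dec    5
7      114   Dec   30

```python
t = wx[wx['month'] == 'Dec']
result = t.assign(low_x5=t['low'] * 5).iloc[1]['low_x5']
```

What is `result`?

-45

filter rows where month == 'Dec':
   rain_mm month  low
2       26   Dec  -21
5      202   Dec   -9
6       54   Dec    5
7      114   Dec   30
add column low_x5 = t['low'] * 5:
   rain_mm month  low  low_x5
2       26   Dec  -21    -105
5      202   Dec   -9     -45
6       54   Dec    5      25
7      114   Dec   30     150
Taking the value at position 1, column 'low_x5' gives -45.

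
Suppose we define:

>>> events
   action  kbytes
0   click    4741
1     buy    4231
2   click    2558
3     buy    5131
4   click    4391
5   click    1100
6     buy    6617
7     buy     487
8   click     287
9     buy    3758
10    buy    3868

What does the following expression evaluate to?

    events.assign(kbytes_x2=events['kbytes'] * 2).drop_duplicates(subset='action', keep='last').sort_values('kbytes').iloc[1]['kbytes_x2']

add column kbytes_x2 = events['kbytes'] * 2:
   action  kbytes  kbytes_x2
0   click    4741       9482
1     buy    4231       8462
2   click    2558       5116
3     buy    5131      10262
4   click    4391       8782
5   click    1100       2200
6     buy    6617      13234
7     buy     487        974
8   click     287        574
9     buy    3758       7516
10    buy    3868       7736
drop duplicate action (keep=last):
   action  kbytes  kbytes_x2
8   click     287        574
10    buy    3868       7736
sort by kbytes:
   action  kbytes  kbytes_x2
8   click     287        574
10    buy    3868       7736
Reading off the value at position 1, column 'kbytes_x2', we get 7736.

7736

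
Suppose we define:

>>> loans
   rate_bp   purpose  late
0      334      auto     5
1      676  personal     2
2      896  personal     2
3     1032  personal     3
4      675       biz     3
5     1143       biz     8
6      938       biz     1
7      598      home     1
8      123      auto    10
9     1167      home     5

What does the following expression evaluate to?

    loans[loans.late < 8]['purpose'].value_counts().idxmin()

auto

filter rows where late < 8:
   rate_bp   purpose  late
0      334      auto     5
1      676  personal     2
2      896  personal     2
3     1032  personal     3
4      675       biz     3
6      938       biz     1
7      598      home     1
9     1167      home     5
value_counts of purpose:
purpose
personal    3
biz         2
home        2
auto        1
Name: count, dtype: int64
Finally, label with the smallest value = auto.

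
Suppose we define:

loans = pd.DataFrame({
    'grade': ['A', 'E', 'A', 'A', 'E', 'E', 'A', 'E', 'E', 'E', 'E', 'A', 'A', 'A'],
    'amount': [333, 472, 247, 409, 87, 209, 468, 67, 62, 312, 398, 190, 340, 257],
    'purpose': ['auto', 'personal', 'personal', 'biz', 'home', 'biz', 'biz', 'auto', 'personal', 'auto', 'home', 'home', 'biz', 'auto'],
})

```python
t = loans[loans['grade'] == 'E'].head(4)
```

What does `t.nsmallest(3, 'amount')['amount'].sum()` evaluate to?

363

filter rows where grade == 'E':
   grade  amount   purpose
1      E     472  personal
4      E      87      home
5      E     209       biz
7      E      67      auto
8      E      62  personal
9      E     312      auto
10     E     398      home
take first 4 rows:
  grade  amount   purpose
1     E     472  personal
4     E      87      home
5     E     209       biz
7     E      67      auto
take 3 rows with smallest amount:
  grade  amount purpose
7     E      67    auto
4     E      87    home
5     E     209     biz
Finally, sum of column 'amount' = 363.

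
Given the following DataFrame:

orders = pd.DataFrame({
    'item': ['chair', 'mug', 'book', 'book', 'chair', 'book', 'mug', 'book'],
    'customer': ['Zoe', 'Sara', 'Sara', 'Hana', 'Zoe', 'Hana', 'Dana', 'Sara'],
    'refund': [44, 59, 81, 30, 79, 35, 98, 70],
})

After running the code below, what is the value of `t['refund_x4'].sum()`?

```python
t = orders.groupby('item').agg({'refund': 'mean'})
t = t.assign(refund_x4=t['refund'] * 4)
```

776.0

group by item, mean of refund:
       refund
item         
book     54.0
chair    61.5
mug      78.5
add column refund_x4 = t['refund'] * 4:
       refund  refund_x4
item                    
book     54.0      216.0
chair    61.5      246.0
mug      78.5      314.0
Hence 776.0.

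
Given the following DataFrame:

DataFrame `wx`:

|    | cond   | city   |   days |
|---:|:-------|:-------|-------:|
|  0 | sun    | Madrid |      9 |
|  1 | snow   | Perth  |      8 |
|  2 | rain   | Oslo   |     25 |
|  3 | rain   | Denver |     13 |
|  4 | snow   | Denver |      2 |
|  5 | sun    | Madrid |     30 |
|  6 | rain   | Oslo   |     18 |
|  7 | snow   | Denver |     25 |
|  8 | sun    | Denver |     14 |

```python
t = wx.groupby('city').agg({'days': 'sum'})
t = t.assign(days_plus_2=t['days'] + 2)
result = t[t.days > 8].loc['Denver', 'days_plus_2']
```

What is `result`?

56

group by city, sum of days:
        days
city        
Denver    54
Madrid    39
Oslo      43
Perth      8
add column days_plus_2 = t['days'] + 2:
        days  days_plus_2
city                     
Denver    54           56
Madrid    39           41
Oslo      43           45
Perth      8           10
filter rows where days > 8:
        days  days_plus_2
city                     
Denver    54           56
Madrid    39           41
Oslo      43           45
Hence 56.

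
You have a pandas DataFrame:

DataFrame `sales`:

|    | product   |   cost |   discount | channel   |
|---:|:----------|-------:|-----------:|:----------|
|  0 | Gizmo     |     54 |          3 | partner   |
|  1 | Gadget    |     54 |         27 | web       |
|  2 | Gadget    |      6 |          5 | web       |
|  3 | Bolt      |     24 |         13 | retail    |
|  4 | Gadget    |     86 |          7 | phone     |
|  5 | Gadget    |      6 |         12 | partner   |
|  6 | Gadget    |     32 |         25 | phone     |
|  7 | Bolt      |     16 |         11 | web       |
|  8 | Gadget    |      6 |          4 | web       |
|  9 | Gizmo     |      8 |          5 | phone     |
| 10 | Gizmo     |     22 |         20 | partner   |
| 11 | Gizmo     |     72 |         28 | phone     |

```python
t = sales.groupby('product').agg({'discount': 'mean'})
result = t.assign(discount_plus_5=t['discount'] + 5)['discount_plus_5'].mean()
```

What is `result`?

group by product, mean of discount:
          discount
product           
Bolt     12.000000
Gadget   13.333333
Gizmo    14.000000
add column discount_plus_5 = t['discount'] + 5:
          discount  discount_plus_5
product                            
Bolt     12.000000        17.000000
Gadget   13.333333        18.333333
Gizmo    14.000000        19.000000
mean of column 'discount_plus_5' → 18.1111111111

18.1111111111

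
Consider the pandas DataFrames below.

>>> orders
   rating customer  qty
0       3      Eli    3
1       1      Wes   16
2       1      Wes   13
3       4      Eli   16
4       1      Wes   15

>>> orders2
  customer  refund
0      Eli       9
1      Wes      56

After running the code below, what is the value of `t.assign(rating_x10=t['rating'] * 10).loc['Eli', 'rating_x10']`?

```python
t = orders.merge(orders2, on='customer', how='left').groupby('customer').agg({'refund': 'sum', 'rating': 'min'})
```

30

merge on 'customer' (how='left') → 5 rows:
   rating customer  qty  refund
0       3      Eli    3       9
1       1      Wes   16      56
2       1      Wes   13      56
3       4      Eli   16       9
4       1      Wes   15      56
group by customer: sum(refund), min(rating):
          refund  rating
customer                
Eli           18       3
Wes          168       1
add column rating_x10 = t['rating'] * 10:
          refund  rating  rating_x10
customer                            
Eli           18       3          30
Wes          168       1          10
So loc['Eli', 'rating_x10'] = 30.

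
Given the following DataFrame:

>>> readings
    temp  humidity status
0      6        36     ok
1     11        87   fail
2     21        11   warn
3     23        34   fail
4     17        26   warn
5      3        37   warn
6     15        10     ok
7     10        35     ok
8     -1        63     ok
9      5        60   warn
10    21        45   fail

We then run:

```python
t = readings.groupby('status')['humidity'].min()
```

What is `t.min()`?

group by status, min of humidity:
status
fail    34
ok      10
warn    11
Name: humidity, dtype: int64

10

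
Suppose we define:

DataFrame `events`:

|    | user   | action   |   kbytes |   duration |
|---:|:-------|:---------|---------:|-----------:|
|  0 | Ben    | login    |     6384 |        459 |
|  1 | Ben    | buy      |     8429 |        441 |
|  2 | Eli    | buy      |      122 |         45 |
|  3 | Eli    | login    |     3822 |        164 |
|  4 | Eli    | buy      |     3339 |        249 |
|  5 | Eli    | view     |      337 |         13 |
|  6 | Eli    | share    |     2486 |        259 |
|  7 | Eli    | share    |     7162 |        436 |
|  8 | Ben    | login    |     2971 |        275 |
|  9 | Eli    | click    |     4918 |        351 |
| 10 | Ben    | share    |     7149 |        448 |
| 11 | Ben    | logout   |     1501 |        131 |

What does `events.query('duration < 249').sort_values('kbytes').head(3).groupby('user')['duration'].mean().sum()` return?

160.0

filter rows where duration < 249:
   user  action  kbytes  duration
2   Eli     buy     122        45
3   Eli   login    3822       164
5   Eli    view     337        13
11  Ben  logout    1501       131
sort by kbytes:
   user  action  kbytes  duration
2   Eli     buy     122        45
5   Eli    view     337        13
11  Ben  logout    1501       131
3   Eli   login    3822       164
take first 3 rows:
   user  action  kbytes  duration
2   Eli     buy     122        45
5   Eli    view     337        13
11  Ben  logout    1501       131
group by user, mean of duration:
user
Ben    131.0
Eli     29.0
Name: duration, dtype: float64
So sum() = 160.0.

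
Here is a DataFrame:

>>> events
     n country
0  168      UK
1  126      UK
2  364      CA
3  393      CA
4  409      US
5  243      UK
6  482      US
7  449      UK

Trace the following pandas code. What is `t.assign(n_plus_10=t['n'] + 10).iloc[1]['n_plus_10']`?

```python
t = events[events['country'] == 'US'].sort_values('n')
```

filter rows where country == 'US':
     n country
4  409      US
6  482      US
sort by n:
     n country
4  409      US
6  482      US
add column n_plus_10 = t['n'] + 10:
     n country  n_plus_10
4  409      US        419
6  482      US        492
So iloc[1]['n_plus_10'] = 492.

492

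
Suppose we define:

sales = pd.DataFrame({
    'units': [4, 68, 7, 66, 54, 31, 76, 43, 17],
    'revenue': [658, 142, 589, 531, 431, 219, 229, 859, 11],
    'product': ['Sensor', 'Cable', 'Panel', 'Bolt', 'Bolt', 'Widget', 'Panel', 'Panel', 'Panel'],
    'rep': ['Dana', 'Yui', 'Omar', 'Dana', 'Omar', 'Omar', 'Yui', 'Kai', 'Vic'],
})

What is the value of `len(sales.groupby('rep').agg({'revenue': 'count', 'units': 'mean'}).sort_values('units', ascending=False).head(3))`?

group by rep: count(revenue), mean(units):
      revenue      units
rep                     
Dana        2  35.000000
Kai         1  43.000000
Omar        3  30.666667
Vic         1  17.000000
Yui         2  72.000000
sort by units descending:
      revenue      units
rep                     
Yui         2  72.000000
Kai         1  43.000000
Dana        2  35.000000
Omar        3  30.666667
Vic         1  17.000000
take first 3 rows:
      revenue  units
rep                 
Yui         2   72.0
Kai         1   43.0
Dana        2   35.0

3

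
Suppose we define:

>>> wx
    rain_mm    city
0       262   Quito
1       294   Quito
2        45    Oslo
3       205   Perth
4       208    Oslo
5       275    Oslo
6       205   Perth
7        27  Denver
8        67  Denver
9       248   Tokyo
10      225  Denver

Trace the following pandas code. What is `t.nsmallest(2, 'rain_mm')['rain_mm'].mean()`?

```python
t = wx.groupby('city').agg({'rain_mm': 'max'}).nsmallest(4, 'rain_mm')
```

215.0

group by city, max of rain_mm:
        rain_mm
city           
Denver      225
Oslo        275
Perth       205
Quito       294
Tokyo       248
take 4 rows with smallest rain_mm:
        rain_mm
city           
Perth       205
Denver      225
Tokyo       248
Oslo        275
take 2 rows with smallest rain_mm:
        rain_mm
city           
Perth       205
Denver      225
Reading off the mean of column 'rain_mm', we get 215.0.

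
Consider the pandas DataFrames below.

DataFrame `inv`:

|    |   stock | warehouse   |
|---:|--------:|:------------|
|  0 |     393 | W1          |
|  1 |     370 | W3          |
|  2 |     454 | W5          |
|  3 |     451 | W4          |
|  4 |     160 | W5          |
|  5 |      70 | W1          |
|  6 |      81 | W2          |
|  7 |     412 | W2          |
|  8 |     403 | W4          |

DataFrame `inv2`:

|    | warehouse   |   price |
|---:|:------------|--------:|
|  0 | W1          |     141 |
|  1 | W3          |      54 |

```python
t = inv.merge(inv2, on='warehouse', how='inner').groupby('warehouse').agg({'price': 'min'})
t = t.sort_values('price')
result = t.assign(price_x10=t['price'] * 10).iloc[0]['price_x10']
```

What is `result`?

merge on 'warehouse' (how='inner') → 3 rows:
   stock warehouse  price
0    393        W1    141
1    370        W3     54
2     70        W1    141
group by warehouse, min of price:
           price
warehouse       
W1           141
W3            54
sort by price:
           price
warehouse       
W3            54
W1           141
add column price_x10 = t['price'] * 10:
           price  price_x10
warehouse                  
W3            54        540
W1           141       1410
Reading off the value at position 0, column 'price_x10', we get 540.

540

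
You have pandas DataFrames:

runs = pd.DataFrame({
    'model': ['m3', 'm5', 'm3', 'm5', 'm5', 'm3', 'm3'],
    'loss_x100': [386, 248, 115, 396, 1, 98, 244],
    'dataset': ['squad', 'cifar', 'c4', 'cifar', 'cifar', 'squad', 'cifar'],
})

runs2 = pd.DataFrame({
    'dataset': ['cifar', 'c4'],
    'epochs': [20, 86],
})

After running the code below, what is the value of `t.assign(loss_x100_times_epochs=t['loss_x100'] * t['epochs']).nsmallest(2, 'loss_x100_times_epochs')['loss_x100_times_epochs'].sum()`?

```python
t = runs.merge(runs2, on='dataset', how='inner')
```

4900

merge on 'dataset' (how='inner') → 5 rows:
  model  loss_x100 dataset  epochs
0    m5        248   cifar      20
1    m3        115      c4      86
2    m5        396   cifar      20
3    m5          1   cifar      20
4    m3        244   cifar      20
add column loss_x100_times_epochs = t['loss_x100'] * t['epochs']:
  model  loss_x100 dataset  epochs  loss_x100_times_epochs
0    m5        248   cifar      20                    4960
1    m3        115      c4      86                    9890
2    m5        396   cifar      20                    7920
3    m5          1   cifar      20                      20
4    m3        244   cifar      20                    4880
take 2 rows with smallest loss_x100_times_epochs:
  model  loss_x100 dataset  epochs  loss_x100_times_epochs
3    m5          1   cifar      20                      20
4    m3        244   cifar      20                    4880
Hence 4900.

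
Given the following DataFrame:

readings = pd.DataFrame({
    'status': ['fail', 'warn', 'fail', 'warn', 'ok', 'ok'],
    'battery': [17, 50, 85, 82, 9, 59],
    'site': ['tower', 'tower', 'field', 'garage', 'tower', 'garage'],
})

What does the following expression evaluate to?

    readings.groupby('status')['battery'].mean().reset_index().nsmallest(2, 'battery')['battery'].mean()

group by status, mean of battery:
status
fail    51.0
ok      34.0
warn    66.0
Name: battery, dtype: float64
reset_index():
  status  battery
0   fail     51.0
1     ok     34.0
2   warn     66.0
take 2 rows with smallest battery:
  status  battery
1     ok     34.0
0   fail     51.0
So mean() = 42.5.

42.5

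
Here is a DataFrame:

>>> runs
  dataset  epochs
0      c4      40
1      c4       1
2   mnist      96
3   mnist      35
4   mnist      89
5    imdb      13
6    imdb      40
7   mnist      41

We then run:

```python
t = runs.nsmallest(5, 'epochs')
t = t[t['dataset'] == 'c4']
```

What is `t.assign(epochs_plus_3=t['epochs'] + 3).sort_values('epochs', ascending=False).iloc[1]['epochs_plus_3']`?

4

take 5 rows with smallest epochs:
  dataset  epochs
1      c4       1
5    imdb      13
3   mnist      35
0      c4      40
6    imdb      40
filter rows where dataset == 'c4':
  dataset  epochs
1      c4       1
0      c4      40
add column epochs_plus_3 = t['epochs'] + 3:
  dataset  epochs  epochs_plus_3
1      c4       1              4
0      c4      40             43
sort by epochs descending:
  dataset  epochs  epochs_plus_3
0      c4      40             43
1      c4       1              4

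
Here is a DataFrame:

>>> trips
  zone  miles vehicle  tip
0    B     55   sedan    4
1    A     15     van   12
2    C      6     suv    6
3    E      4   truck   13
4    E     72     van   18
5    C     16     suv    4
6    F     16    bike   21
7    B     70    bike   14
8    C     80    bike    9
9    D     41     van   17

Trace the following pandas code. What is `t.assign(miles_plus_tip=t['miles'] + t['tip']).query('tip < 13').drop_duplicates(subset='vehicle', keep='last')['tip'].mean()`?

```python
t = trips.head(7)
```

6.66666666667

take first 7 rows:
  zone  miles vehicle  tip
0    B     55   sedan    4
1    A     15     van   12
2    C      6     suv    6
3    E      4   truck   13
4    E     72     van   18
5    C     16     suv    4
6    F     16    bike   21
add column miles_plus_tip = t['miles'] + t['tip']:
  zone  miles vehicle  tip  miles_plus_tip
0    B     55   sedan    4              59
1    A     15     van   12              27
2    C      6     suv    6              12
3    E      4   truck   13              17
4    E     72     van   18              90
5    C     16     suv    4              20
6    F     16    bike   21              37
filter rows where tip < 13:
  zone  miles vehicle  tip  miles_plus_tip
0    B     55   sedan    4              59
1    A     15     van   12              27
2    C      6     suv    6              12
5    C     16     suv    4              20
drop duplicate vehicle (keep=last):
  zone  miles vehicle  tip  miles_plus_tip
0    B     55   sedan    4              59
1    A     15     van   12              27
5    C     16     suv    4              20
Taking the mean of column 'tip' gives 6.66666666667.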